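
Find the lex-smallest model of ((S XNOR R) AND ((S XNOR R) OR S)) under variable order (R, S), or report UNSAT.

R=0, S=0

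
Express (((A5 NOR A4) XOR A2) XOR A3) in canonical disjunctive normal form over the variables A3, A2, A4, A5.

(NOT A3 AND NOT A2 AND NOT A4 AND NOT A5) OR (NOT A3 AND A2 AND NOT A4 AND A5) OR (NOT A3 AND A2 AND A4 AND NOT A5) OR (NOT A3 AND A2 AND A4 AND A5) OR (A3 AND NOT A2 AND NOT A4 AND A5) OR (A3 AND NOT A2 AND A4 AND NOT A5) OR (A3 AND NOT A2 AND A4 AND A5) OR (A3 AND A2 AND NOT A4 AND NOT A5)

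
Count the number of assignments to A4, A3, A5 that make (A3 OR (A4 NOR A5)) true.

Satisfying assignments: (0,0,0), (0,1,0), (0,1,1), (1,1,0), (1,1,1)
Count: 5 out of 8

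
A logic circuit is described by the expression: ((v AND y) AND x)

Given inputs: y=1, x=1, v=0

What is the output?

Substituting: ((0 AND 1) AND 1)
= 0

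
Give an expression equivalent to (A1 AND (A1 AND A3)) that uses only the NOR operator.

((A1 NOR A1) NOR (((A1 NOR A1) NOR (A3 NOR A3)) NOR ((A1 NOR A1) NOR (A3 NOR A3))))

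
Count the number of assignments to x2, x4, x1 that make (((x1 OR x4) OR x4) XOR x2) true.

Satisfying assignments: (0,0,1), (0,1,0), (0,1,1), (1,0,0)
Count: 4 out of 8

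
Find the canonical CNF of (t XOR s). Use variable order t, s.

(t OR s) AND (NOT t OR NOT s)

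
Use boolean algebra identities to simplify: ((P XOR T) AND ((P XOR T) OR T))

By absorption (E AND (E OR v) = E):
= (P XOR T)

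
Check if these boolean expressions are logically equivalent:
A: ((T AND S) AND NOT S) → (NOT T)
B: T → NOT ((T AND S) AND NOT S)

Yes, Contrapositive is always equivalent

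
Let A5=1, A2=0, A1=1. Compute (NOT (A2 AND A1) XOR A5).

Substituting: (NOT (0 AND 1) XOR 1)
= 0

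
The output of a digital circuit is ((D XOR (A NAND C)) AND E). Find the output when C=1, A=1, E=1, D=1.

Substituting: ((1 XOR (1 NAND 1)) AND 1)
= 1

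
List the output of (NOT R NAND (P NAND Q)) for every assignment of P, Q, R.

P | Q | R | Output
------------------
0 | 0 | 0 | 0
0 | 0 | 1 | 1
0 | 1 | 0 | 0
0 | 1 | 1 | 1
1 | 0 | 0 | 0
1 | 0 | 1 | 1
1 | 1 | 0 | 1
1 | 1 | 1 | 1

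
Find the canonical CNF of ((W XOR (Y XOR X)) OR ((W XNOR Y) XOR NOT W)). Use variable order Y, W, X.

(Y OR W OR X) AND (Y OR NOT W OR NOT X)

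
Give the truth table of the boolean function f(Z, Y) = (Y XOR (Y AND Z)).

Z | Y | Output
--------------
0 | 0 | 0
0 | 1 | 1
1 | 0 | 0
1 | 1 | 0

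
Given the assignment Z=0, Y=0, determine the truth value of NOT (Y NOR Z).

Substituting: NOT (0 NOR 0)
= 0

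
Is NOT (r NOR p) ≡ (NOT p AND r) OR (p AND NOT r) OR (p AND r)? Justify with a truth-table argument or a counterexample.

Yes, they are equivalent — the two output columns agree on all 4 assignments:
p | r | Expression 1 | Expression 2
-----------------------------------
0 | 0 | 0 | 0
0 | 1 | 1 | 1
1 | 0 | 1 | 1
1 | 1 | 1 | 1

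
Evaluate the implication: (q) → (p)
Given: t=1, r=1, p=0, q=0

Antecedent (q) = 0; consequent (p) = 0.
0 → 0 = 1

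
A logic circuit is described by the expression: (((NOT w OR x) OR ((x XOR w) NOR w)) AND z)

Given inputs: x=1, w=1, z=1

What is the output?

Substituting: (((NOT 1 OR 1) OR ((1 XOR 1) NOR 1)) AND 1)
= 1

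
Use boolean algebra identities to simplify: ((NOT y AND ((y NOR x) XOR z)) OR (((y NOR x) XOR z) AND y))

By distribution ((E AND v) OR (E AND NOT v) = E):
= ((y NOR x) XOR z)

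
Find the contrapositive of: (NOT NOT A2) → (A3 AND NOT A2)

Contrapositive: NOT (A3 AND NOT A2) → NOT A2
Note: A statement and its contrapositive are logically equivalent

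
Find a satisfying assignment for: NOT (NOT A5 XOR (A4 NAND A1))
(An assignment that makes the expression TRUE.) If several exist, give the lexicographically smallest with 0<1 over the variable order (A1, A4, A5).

A1=0, A4=0, A5=0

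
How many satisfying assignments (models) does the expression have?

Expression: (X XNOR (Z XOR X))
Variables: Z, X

Satisfying assignments: (0,0), (0,1)
Count: 2 out of 4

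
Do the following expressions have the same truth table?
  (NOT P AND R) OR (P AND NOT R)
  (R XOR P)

Yes, they are equivalent — the two output columns agree on all 4 assignments:
P | R | Expression 1 | Expression 2
-----------------------------------
0 | 0 | 0 | 0
0 | 1 | 1 | 1
1 | 0 | 1 | 1
1 | 1 | 0 | 0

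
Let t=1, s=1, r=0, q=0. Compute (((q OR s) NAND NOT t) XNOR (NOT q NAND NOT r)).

Substituting: (((0 OR 1) NAND NOT 1) XNOR (NOT 0 NAND NOT 0))
= 0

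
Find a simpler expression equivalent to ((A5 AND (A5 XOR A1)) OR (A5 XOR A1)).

By absorption (E OR (E AND v) = E):
= (A5 XOR A1)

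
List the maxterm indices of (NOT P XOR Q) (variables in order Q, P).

ΠM(1, 2) = (Q OR NOT P) AND (NOT Q OR P)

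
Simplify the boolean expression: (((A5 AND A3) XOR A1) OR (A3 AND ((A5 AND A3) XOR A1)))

By absorption (E OR (E AND v) = E):
= ((A5 AND A3) XOR A1)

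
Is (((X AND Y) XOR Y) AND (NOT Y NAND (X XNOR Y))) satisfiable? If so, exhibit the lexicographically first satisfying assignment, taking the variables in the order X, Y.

X=0, Y=1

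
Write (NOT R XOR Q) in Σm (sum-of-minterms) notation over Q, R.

Σm(0, 3) = (NOT Q AND NOT R) OR (Q AND R)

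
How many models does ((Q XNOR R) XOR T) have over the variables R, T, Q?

Satisfying assignments: (0,0,0), (0,1,1), (1,0,1), (1,1,0)
Count: 4 out of 8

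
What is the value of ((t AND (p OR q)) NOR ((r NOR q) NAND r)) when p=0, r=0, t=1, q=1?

Substituting: ((1 AND (0 OR 1)) NOR ((0 NOR 1) NAND 0))
= 0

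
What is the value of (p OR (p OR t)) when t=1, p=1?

Substituting: (1 OR (1 OR 1))
= 1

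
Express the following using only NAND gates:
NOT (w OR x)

(((w NAND w) NAND (x NAND x)) NAND ((w NAND w) NAND (x NAND x)))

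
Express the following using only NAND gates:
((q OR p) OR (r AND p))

((((q NAND q) NAND (p NAND p)) NAND ((q NAND q) NAND (p NAND p))) NAND (((r NAND p) NAND (r NAND p)) NAND ((r NAND p) NAND (r NAND p))))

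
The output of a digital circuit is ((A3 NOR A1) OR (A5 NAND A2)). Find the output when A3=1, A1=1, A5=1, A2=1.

Substituting: ((1 NOR 1) OR (1 NAND 1))
= 0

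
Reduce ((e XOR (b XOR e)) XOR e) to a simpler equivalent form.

By XOR self-cancellation ((E XOR v) XOR v = E):
= (b XOR e)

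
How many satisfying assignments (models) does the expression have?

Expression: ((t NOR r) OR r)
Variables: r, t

Satisfying assignments: (0,0), (1,0), (1,1)
Count: 3 out of 4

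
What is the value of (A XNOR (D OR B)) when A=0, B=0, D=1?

Substituting: (0 XNOR (1 OR 0))
= 0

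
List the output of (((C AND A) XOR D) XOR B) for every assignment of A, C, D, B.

A | C | D | B | Output
----------------------
0 | 0 | 0 | 0 | 0
0 | 0 | 0 | 1 | 1
0 | 0 | 1 | 0 | 1
0 | 0 | 1 | 1 | 0
0 | 1 | 0 | 0 | 0
0 | 1 | 0 | 1 | 1
0 | 1 | 1 | 0 | 1
0 | 1 | 1 | 1 | 0
1 | 0 | 0 | 0 | 0
1 | 0 | 0 | 1 | 1
1 | 0 | 1 | 0 | 1
1 | 0 | 1 | 1 | 0
1 | 1 | 0 | 0 | 1
1 | 1 | 0 | 1 | 0
1 | 1 | 1 | 0 | 0
1 | 1 | 1 | 1 | 1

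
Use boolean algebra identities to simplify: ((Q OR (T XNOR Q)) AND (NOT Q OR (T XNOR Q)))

By distribution ((E OR v) AND (E OR NOT v) = E):
= (T XNOR Q)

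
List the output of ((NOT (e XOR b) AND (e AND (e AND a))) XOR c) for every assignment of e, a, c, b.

e | a | c | b | Output
----------------------
0 | 0 | 0 | 0 | 0
0 | 0 | 0 | 1 | 0
0 | 0 | 1 | 0 | 1
0 | 0 | 1 | 1 | 1
0 | 1 | 0 | 0 | 0
0 | 1 | 0 | 1 | 0
0 | 1 | 1 | 0 | 1
0 | 1 | 1 | 1 | 1
1 | 0 | 0 | 0 | 0
1 | 0 | 0 | 1 | 0
1 | 0 | 1 | 0 | 1
1 | 0 | 1 | 1 | 1
1 | 1 | 0 | 0 | 0
1 | 1 | 0 | 1 | 1
1 | 1 | 1 | 0 | 1
1 | 1 | 1 | 1 | 0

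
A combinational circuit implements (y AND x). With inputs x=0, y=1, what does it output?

Substituting: (1 AND 0)
= 0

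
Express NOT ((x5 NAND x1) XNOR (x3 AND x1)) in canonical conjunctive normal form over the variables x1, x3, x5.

(NOT x1 OR x3 OR NOT x5) AND (NOT x1 OR NOT x3 OR x5)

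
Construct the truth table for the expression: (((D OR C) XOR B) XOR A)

D | B | A | C | Output
----------------------
0 | 0 | 0 | 0 | 0
0 | 0 | 0 | 1 | 1
0 | 0 | 1 | 0 | 1
0 | 0 | 1 | 1 | 0
0 | 1 | 0 | 0 | 1
0 | 1 | 0 | 1 | 0
0 | 1 | 1 | 0 | 0
0 | 1 | 1 | 1 | 1
1 | 0 | 0 | 0 | 1
1 | 0 | 0 | 1 | 1
1 | 0 | 1 | 0 | 0
1 | 0 | 1 | 1 | 0
1 | 1 | 0 | 0 | 0
1 | 1 | 0 | 1 | 0
1 | 1 | 1 | 0 | 1
1 | 1 | 1 | 1 | 1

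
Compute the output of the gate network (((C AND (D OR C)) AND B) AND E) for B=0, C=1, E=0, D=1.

Substituting: (((1 AND (1 OR 1)) AND 0) AND 0)
= 0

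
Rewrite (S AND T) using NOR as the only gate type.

((S NOR S) NOR (T NOR T))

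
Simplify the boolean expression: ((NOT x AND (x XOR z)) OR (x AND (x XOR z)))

By distribution ((E AND v) OR (E AND NOT v) = E):
= (x XOR z)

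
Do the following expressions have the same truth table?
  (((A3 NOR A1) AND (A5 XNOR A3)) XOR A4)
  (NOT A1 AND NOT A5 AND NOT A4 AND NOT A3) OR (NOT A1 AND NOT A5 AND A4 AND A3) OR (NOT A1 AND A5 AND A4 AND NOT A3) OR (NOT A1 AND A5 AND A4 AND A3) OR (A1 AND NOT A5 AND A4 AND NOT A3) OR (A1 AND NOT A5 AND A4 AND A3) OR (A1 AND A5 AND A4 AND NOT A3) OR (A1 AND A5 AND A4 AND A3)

Yes, they are equivalent — the two output columns agree on all 16 assignments:
A1 | A5 | A4 | A3 | Expression 1 | Expression 2
-----------------------------------------------
0 | 0 | 0 | 0 | 1 | 1
0 | 0 | 0 | 1 | 0 | 0
0 | 0 | 1 | 0 | 0 | 0
0 | 0 | 1 | 1 | 1 | 1
0 | 1 | 0 | 0 | 0 | 0
0 | 1 | 0 | 1 | 0 | 0
0 | 1 | 1 | 0 | 1 | 1
0 | 1 | 1 | 1 | 1 | 1
1 | 0 | 0 | 0 | 0 | 0
1 | 0 | 0 | 1 | 0 | 0
1 | 0 | 1 | 0 | 1 | 1
1 | 0 | 1 | 1 | 1 | 1
1 | 1 | 0 | 0 | 0 | 0
1 | 1 | 0 | 1 | 0 | 0
1 | 1 | 1 | 0 | 1 | 1
1 | 1 | 1 | 1 | 1 | 1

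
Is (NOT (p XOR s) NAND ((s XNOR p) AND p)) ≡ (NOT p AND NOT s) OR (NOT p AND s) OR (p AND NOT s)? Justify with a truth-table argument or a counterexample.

Yes, they are equivalent — the two output columns agree on all 4 assignments:
p | s | Expression 1 | Expression 2
-----------------------------------
0 | 0 | 1 | 1
0 | 1 | 1 | 1
1 | 0 | 1 | 1
1 | 1 | 0 | 0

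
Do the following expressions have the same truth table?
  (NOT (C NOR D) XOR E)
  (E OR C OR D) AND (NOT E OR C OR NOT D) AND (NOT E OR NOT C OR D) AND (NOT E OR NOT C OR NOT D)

Yes, they are equivalent — the two output columns agree on all 8 assignments:
E | C | D | Expression 1 | Expression 2
---------------------------------------
0 | 0 | 0 | 0 | 0
0 | 0 | 1 | 1 | 1
0 | 1 | 0 | 1 | 1
0 | 1 | 1 | 1 | 1
1 | 0 | 0 | 1 | 1
1 | 0 | 1 | 0 | 0
1 | 1 | 0 | 0 | 0
1 | 1 | 1 | 0 | 0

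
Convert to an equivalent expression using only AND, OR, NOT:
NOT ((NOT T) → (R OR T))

(NOT T) AND NOT (R OR T)
(Negated implication: NOT(A → B) = A AND NOT B)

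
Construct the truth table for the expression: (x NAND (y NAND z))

x | z | y | Output
------------------
0 | 0 | 0 | 1
0 | 0 | 1 | 1
0 | 1 | 0 | 1
0 | 1 | 1 | 1
1 | 0 | 0 | 0
1 | 0 | 1 | 0
1 | 1 | 0 | 0
1 | 1 | 1 | 1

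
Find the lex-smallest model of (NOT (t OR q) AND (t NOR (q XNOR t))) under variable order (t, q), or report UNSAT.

UNSATISFIABLE - no assignment makes this expression true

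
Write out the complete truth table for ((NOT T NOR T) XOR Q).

T | Q | Output
--------------
0 | 0 | 0
0 | 1 | 1
1 | 0 | 0
1 | 1 | 1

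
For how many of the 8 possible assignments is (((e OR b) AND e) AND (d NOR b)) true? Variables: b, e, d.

Satisfying assignments: (0,1,0)
Count: 1 out of 8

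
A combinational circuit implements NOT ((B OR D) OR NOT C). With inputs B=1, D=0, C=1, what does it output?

Substituting: NOT ((1 OR 0) OR NOT 1)
= 0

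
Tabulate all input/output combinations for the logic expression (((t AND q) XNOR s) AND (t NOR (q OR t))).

q | s | t | Output
------------------
0 | 0 | 0 | 1
0 | 0 | 1 | 0
0 | 1 | 0 | 0
0 | 1 | 1 | 0
1 | 0 | 0 | 0
1 | 0 | 1 | 0
1 | 1 | 0 | 0
1 | 1 | 1 | 0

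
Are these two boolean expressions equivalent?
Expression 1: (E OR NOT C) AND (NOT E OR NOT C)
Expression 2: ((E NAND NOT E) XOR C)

Yes, they are equivalent — the two output columns agree on all 4 assignments:
E | C | Expression 1 | Expression 2
-----------------------------------
0 | 0 | 1 | 1
0 | 1 | 0 | 0
1 | 0 | 1 | 1
1 | 1 | 0 | 0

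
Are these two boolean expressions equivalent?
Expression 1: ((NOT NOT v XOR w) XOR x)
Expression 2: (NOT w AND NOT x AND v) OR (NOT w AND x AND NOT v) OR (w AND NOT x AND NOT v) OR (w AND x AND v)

Yes, they are equivalent — the two output columns agree on all 8 assignments:
w | x | v | Expression 1 | Expression 2
---------------------------------------
0 | 0 | 0 | 0 | 0
0 | 0 | 1 | 1 | 1
0 | 1 | 0 | 1 | 1
0 | 1 | 1 | 0 | 0
1 | 0 | 0 | 1 | 1
1 | 0 | 1 | 0 | 0
1 | 1 | 0 | 0 | 0
1 | 1 | 1 | 1 | 1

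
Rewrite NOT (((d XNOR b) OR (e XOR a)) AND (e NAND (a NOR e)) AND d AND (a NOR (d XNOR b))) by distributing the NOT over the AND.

NOT ((d XNOR b) OR (e XOR a)) OR NOT (e NAND (a NOR e)) OR NOT d OR NOT (a NOR (d XNOR b))
De Morgan's: NOT(AND of terms) = OR of negations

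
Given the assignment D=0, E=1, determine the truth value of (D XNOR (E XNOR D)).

Substituting: (0 XNOR (1 XNOR 0))
= 1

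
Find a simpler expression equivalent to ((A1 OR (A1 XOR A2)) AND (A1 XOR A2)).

By absorption (E AND (E OR v) = E):
= (A1 XOR A2)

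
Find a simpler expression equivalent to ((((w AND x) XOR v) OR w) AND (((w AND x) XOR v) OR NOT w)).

By distribution ((E OR v) AND (E OR NOT v) = E):
= ((w AND x) XOR v)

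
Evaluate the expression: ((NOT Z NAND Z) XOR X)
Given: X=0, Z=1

Substituting: ((NOT 1 NAND 1) XOR 0)
= 1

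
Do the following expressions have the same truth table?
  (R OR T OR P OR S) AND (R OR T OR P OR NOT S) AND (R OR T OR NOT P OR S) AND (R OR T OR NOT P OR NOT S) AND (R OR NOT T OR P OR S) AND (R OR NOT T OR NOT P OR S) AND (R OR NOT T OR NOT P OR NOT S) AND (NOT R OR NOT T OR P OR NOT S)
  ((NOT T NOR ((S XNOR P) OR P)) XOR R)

Yes, they are equivalent — the two output columns agree on all 16 assignments:
R | T | P | S | Expression 1 | Expression 2
-------------------------------------------
0 | 0 | 0 | 0 | 0 | 0
0 | 0 | 0 | 1 | 0 | 0
0 | 0 | 1 | 0 | 0 | 0
0 | 0 | 1 | 1 | 0 | 0
0 | 1 | 0 | 0 | 0 | 0
0 | 1 | 0 | 1 | 1 | 1
0 | 1 | 1 | 0 | 0 | 0
0 | 1 | 1 | 1 | 0 | 0
1 | 0 | 0 | 0 | 1 | 1
1 | 0 | 0 | 1 | 1 | 1
1 | 0 | 1 | 0 | 1 | 1
1 | 0 | 1 | 1 | 1 | 1
1 | 1 | 0 | 0 | 1 | 1
1 | 1 | 0 | 1 | 0 | 0
1 | 1 | 1 | 0 | 1 | 1
1 | 1 | 1 | 1 | 1 | 1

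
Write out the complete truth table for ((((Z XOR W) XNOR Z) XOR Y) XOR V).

W | Z | Y | V | Output
----------------------
0 | 0 | 0 | 0 | 1
0 | 0 | 0 | 1 | 0
0 | 0 | 1 | 0 | 0
0 | 0 | 1 | 1 | 1
0 | 1 | 0 | 0 | 1
0 | 1 | 0 | 1 | 0
0 | 1 | 1 | 0 | 0
0 | 1 | 1 | 1 | 1
1 | 0 | 0 | 0 | 0
1 | 0 | 0 | 1 | 1
1 | 0 | 1 | 0 | 1
1 | 0 | 1 | 1 | 0
1 | 1 | 0 | 0 | 0
1 | 1 | 0 | 1 | 1
1 | 1 | 1 | 0 | 1
1 | 1 | 1 | 1 | 0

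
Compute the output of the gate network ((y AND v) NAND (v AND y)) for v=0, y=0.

Substituting: ((0 AND 0) NAND (0 AND 0))
= 1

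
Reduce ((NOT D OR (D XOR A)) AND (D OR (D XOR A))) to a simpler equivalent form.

By distribution ((E OR v) AND (E OR NOT v) = E):
= (D XOR A)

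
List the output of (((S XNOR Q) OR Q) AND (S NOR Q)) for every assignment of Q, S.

Q | S | Output
--------------
0 | 0 | 1
0 | 1 | 0
1 | 0 | 0
1 | 1 | 0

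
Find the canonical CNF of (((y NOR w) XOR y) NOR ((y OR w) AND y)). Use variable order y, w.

(y OR w) AND (NOT y OR w) AND (NOT y OR NOT w)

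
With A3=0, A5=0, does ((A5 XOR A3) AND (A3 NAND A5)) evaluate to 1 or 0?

Substituting: ((0 XOR 0) AND (0 NAND 0))
= 0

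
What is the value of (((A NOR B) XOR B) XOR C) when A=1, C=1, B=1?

Substituting: (((1 NOR 1) XOR 1) XOR 1)
= 0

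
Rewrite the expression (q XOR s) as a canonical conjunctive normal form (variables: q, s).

(q OR s) AND (NOT q OR NOT s)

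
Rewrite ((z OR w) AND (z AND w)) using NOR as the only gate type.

((((z NOR w) NOR (z NOR w)) NOR ((z NOR w) NOR (z NOR w))) NOR (((z NOR z) NOR (w NOR w)) NOR ((z NOR z) NOR (w NOR w))))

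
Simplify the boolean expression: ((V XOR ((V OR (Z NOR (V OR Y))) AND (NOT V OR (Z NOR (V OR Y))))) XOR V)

By XOR self-cancellation ((E XOR v) XOR v = E) then distribution ((E OR v) AND (E OR NOT v) = E):
= (Z NOR (V OR Y))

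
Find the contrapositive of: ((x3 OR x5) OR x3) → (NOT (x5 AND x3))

Contrapositive: (x5 AND x3) → NOT ((x3 OR x5) OR x3)
Note: A statement and its contrapositive are logically equivalent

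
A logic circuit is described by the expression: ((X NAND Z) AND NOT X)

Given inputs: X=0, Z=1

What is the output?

Substituting: ((0 NAND 1) AND NOT 0)
= 1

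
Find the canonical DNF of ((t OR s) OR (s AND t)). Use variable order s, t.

(NOT s AND t) OR (s AND NOT t) OR (s AND t)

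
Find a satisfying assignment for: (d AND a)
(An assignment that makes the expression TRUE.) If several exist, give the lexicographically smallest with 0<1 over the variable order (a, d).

a=1, d=1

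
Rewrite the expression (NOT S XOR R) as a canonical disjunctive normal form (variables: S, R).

(NOT S AND NOT R) OR (S AND R)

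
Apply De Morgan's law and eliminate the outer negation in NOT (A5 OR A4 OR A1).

NOT A5 AND NOT A4 AND NOT A1
De Morgan's: NOT(OR of terms) = AND of negations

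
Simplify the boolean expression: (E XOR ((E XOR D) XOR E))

By XOR self-cancellation ((E XOR v) XOR v = E):
= (E XOR D)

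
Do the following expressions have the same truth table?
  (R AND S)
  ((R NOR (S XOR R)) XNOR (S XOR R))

Yes, they are equivalent — the two output columns agree on all 4 assignments:
R | S | Expression 1 | Expression 2
-----------------------------------
0 | 0 | 0 | 0
0 | 1 | 0 | 0
1 | 0 | 0 | 0
1 | 1 | 1 | 1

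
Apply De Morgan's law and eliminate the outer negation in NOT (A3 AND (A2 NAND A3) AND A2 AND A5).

NOT A3 OR NOT (A2 NAND A3) OR NOT A2 OR NOT A5
De Morgan's: NOT(AND of terms) = OR of negations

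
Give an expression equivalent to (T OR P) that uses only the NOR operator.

((T NOR P) NOR (T NOR P))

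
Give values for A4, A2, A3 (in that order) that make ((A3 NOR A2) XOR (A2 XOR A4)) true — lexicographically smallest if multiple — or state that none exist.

A4=0, A2=0, A3=0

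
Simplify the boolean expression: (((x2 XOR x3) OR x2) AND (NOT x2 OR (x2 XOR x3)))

By distribution ((E OR v) AND (E OR NOT v) = E):
= (x2 XOR x3)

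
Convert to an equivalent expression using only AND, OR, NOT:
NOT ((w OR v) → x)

(w OR v) AND NOT x
(Negated implication: NOT(A → B) = A AND NOT B)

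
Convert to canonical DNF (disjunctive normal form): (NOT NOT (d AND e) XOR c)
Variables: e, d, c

(NOT e AND NOT d AND c) OR (NOT e AND d AND c) OR (e AND NOT d AND c) OR (e AND d AND NOT c)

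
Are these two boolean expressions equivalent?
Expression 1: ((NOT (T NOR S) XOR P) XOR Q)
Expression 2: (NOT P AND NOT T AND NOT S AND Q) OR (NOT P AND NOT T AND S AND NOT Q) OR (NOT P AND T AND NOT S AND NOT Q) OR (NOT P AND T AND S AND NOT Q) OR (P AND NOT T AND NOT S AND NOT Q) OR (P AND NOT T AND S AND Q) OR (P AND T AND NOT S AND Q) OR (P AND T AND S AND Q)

Yes, they are equivalent — the two output columns agree on all 16 assignments:
P | T | S | Q | Expression 1 | Expression 2
-------------------------------------------
0 | 0 | 0 | 0 | 0 | 0
0 | 0 | 0 | 1 | 1 | 1
0 | 0 | 1 | 0 | 1 | 1
0 | 0 | 1 | 1 | 0 | 0
0 | 1 | 0 | 0 | 1 | 1
0 | 1 | 0 | 1 | 0 | 0
0 | 1 | 1 | 0 | 1 | 1
0 | 1 | 1 | 1 | 0 | 0
1 | 0 | 0 | 0 | 1 | 1
1 | 0 | 0 | 1 | 0 | 0
1 | 0 | 1 | 0 | 0 | 0
1 | 0 | 1 | 1 | 1 | 1
1 | 1 | 0 | 0 | 0 | 0
1 | 1 | 0 | 1 | 1 | 1
1 | 1 | 1 | 0 | 0 | 0
1 | 1 | 1 | 1 | 1 | 1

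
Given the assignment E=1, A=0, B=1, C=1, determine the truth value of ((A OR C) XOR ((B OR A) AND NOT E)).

Substituting: ((0 OR 1) XOR ((1 OR 0) AND NOT 1))
= 1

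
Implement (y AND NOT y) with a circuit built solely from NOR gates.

((y NOR y) NOR ((y NOR y) NOR (y NOR y)))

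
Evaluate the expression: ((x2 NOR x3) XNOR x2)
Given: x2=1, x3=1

Substituting: ((1 NOR 1) XNOR 1)
= 0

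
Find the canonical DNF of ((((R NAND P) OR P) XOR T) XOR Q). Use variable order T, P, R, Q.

(NOT T AND NOT P AND NOT R AND NOT Q) OR (NOT T AND NOT P AND R AND NOT Q) OR (NOT T AND P AND NOT R AND NOT Q) OR (NOT T AND P AND R AND NOT Q) OR (T AND NOT P AND NOT R AND Q) OR (T AND NOT P AND R AND Q) OR (T AND P AND NOT R AND Q) OR (T AND P AND R AND Q)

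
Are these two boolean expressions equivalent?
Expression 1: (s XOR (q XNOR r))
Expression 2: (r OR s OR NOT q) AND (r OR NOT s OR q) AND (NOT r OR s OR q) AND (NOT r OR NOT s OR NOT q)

Yes, they are equivalent — the two output columns agree on all 8 assignments:
r | s | q | Expression 1 | Expression 2
---------------------------------------
0 | 0 | 0 | 1 | 1
0 | 0 | 1 | 0 | 0
0 | 1 | 0 | 0 | 0
0 | 1 | 1 | 1 | 1
1 | 0 | 0 | 0 | 0
1 | 0 | 1 | 1 | 1
1 | 1 | 0 | 1 | 1
1 | 1 | 1 | 0 | 0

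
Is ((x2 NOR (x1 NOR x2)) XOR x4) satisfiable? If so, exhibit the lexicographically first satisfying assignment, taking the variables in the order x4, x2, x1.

x4=0, x2=0, x1=1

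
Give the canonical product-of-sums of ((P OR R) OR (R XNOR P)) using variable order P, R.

ΠM() = TRUE (no maxterms)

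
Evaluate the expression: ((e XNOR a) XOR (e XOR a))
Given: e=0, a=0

Substituting: ((0 XNOR 0) XOR (0 XOR 0))
= 1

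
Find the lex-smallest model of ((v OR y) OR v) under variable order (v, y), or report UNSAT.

v=0, y=1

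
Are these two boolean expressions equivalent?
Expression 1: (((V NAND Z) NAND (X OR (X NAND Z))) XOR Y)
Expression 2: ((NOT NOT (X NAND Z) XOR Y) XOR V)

No. Counterexample: with Y=0, Z=0, X=0, V=0, Expression 1 = 0 but Expression 2 = 1.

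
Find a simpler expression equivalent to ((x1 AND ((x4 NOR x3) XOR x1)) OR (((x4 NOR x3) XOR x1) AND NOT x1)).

By distribution ((E AND v) OR (E AND NOT v) = E):
= ((x4 NOR x3) XOR x1)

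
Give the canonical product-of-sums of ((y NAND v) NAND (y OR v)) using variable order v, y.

ΠM(1, 2) = (v OR NOT y) AND (NOT v OR y)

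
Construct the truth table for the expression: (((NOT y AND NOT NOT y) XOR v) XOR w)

v | y | w | Output
------------------
0 | 0 | 0 | 0
0 | 0 | 1 | 1
0 | 1 | 0 | 0
0 | 1 | 1 | 1
1 | 0 | 0 | 1
1 | 0 | 1 | 0
1 | 1 | 0 | 1
1 | 1 | 1 | 0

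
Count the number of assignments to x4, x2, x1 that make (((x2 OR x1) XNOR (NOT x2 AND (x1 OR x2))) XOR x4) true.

Satisfying assignments: (0,0,0), (0,0,1), (1,1,0), (1,1,1)
Count: 4 out of 8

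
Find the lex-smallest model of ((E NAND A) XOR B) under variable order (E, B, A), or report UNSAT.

E=0, B=0, A=0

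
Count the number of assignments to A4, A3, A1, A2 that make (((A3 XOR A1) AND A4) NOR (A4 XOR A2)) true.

Satisfying assignments: (0,0,0,0), (0,0,1,0), (0,1,0,0), (0,1,1,0), (1,0,0,1), (1,1,1,1)
Count: 6 out of 16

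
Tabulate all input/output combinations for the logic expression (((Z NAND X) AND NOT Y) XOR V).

V | X | Y | Z | Output
----------------------
0 | 0 | 0 | 0 | 1
0 | 0 | 0 | 1 | 1
0 | 0 | 1 | 0 | 0
0 | 0 | 1 | 1 | 0
0 | 1 | 0 | 0 | 1
0 | 1 | 0 | 1 | 0
0 | 1 | 1 | 0 | 0
0 | 1 | 1 | 1 | 0
1 | 0 | 0 | 0 | 0
1 | 0 | 0 | 1 | 0
1 | 0 | 1 | 0 | 1
1 | 0 | 1 | 1 | 1
1 | 1 | 0 | 0 | 0
1 | 1 | 0 | 1 | 1
1 | 1 | 1 | 0 | 1
1 | 1 | 1 | 1 | 1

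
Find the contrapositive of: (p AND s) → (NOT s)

Contrapositive: s → NOT (p AND s)
Note: A statement and its contrapositive are logically equivalent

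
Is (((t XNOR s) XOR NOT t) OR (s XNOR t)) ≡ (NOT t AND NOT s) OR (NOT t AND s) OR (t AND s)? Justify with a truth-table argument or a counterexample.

Yes, they are equivalent — the two output columns agree on all 4 assignments:
t | s | Expression 1 | Expression 2
-----------------------------------
0 | 0 | 1 | 1
0 | 1 | 1 | 1
1 | 0 | 0 | 0
1 | 1 | 1 | 1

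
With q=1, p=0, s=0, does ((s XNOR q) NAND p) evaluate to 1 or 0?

Substituting: ((0 XNOR 1) NAND 0)
= 1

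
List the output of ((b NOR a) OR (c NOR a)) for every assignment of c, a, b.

c | a | b | Output
------------------
0 | 0 | 0 | 1
0 | 0 | 1 | 1
0 | 1 | 0 | 0
0 | 1 | 1 | 0
1 | 0 | 0 | 1
1 | 0 | 1 | 0
1 | 1 | 0 | 0
1 | 1 | 1 | 0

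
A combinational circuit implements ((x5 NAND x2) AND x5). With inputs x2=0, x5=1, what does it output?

Substituting: ((1 NAND 0) AND 1)
= 1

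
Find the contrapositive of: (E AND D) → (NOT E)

Contrapositive: E → NOT (E AND D)
Note: A statement and its contrapositive are logically equivalent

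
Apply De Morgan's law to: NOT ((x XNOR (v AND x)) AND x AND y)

NOT (x XNOR (v AND x)) OR NOT x OR NOT y
De Morgan's: NOT(AND of terms) = OR of negations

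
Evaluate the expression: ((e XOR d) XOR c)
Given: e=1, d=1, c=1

Substituting: ((1 XOR 1) XOR 1)
= 1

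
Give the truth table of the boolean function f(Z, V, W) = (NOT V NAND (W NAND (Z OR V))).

Z | V | W | Output
------------------
0 | 0 | 0 | 0
0 | 0 | 1 | 0
0 | 1 | 0 | 1
0 | 1 | 1 | 1
1 | 0 | 0 | 0
1 | 0 | 1 | 1
1 | 1 | 0 | 1
1 | 1 | 1 | 1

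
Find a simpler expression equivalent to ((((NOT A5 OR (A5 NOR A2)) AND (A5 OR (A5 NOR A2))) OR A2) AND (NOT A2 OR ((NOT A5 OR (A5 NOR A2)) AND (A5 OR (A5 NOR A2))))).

By distribution ((E OR v) AND (E OR NOT v) = E) then distribution ((E OR v) AND (E OR NOT v) = E):
= (A5 NOR A2)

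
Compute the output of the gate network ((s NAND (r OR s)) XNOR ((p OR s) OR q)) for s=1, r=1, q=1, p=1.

Substituting: ((1 NAND (1 OR 1)) XNOR ((1 OR 1) OR 1))
= 0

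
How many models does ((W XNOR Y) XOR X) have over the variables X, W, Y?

Satisfying assignments: (0,0,0), (0,1,1), (1,0,1), (1,1,0)
Count: 4 out of 8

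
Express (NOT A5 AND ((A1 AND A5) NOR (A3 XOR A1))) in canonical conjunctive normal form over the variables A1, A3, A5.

(A1 OR A3 OR NOT A5) AND (A1 OR NOT A3 OR A5) AND (A1 OR NOT A3 OR NOT A5) AND (NOT A1 OR A3 OR A5) AND (NOT A1 OR A3 OR NOT A5) AND (NOT A1 OR NOT A3 OR NOT A5)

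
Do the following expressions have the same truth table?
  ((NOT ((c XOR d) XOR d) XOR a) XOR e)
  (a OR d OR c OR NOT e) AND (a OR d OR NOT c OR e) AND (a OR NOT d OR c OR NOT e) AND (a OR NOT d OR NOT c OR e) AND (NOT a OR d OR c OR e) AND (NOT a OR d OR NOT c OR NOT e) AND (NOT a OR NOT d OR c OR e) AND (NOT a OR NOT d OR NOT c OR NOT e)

Yes, they are equivalent — the two output columns agree on all 16 assignments:
a | d | c | e | Expression 1 | Expression 2
-------------------------------------------
0 | 0 | 0 | 0 | 1 | 1
0 | 0 | 0 | 1 | 0 | 0
0 | 0 | 1 | 0 | 0 | 0
0 | 0 | 1 | 1 | 1 | 1
0 | 1 | 0 | 0 | 1 | 1
0 | 1 | 0 | 1 | 0 | 0
0 | 1 | 1 | 0 | 0 | 0
0 | 1 | 1 | 1 | 1 | 1
1 | 0 | 0 | 0 | 0 | 0
1 | 0 | 0 | 1 | 1 | 1
1 | 0 | 1 | 0 | 1 | 1
1 | 0 | 1 | 1 | 0 | 0
1 | 1 | 0 | 0 | 0 | 0
1 | 1 | 0 | 1 | 1 | 1
1 | 1 | 1 | 0 | 1 | 1
1 | 1 | 1 | 1 | 0 | 0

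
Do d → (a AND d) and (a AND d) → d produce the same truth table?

No, Converse is not equivalent to original (counterexample: d=1, a=0)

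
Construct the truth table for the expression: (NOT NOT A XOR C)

A | C | Output
--------------
0 | 0 | 0
0 | 1 | 1
1 | 0 | 1
1 | 1 | 0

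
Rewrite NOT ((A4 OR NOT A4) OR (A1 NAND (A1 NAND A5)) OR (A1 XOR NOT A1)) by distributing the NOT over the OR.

NOT (A4 OR NOT A4) AND NOT (A1 NAND (A1 NAND A5)) AND NOT (A1 XOR NOT A1)
De Morgan's: NOT(OR of terms) = AND of negations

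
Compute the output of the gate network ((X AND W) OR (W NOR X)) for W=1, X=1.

Substituting: ((1 AND 1) OR (1 NOR 1))
= 1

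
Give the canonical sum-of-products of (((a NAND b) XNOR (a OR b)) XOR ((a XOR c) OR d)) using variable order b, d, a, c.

Σm(1, 3, 4, 5, 8, 10, 14, 15) = (NOT b AND NOT d AND NOT a AND c) OR (NOT b AND NOT d AND a AND c) OR (NOT b AND d AND NOT a AND NOT c) OR (NOT b AND d AND NOT a AND c) OR (b AND NOT d AND NOT a AND NOT c) OR (b AND NOT d AND a AND NOT c) OR (b AND d AND a AND NOT c) OR (b AND d AND a AND c)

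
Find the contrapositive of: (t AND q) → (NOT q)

Contrapositive: q → NOT (t AND q)
Note: A statement and its contrapositive are logically equivalent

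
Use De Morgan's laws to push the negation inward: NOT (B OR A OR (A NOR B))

NOT B AND NOT A AND NOT (A NOR B)
De Morgan's: NOT(OR of terms) = AND of negations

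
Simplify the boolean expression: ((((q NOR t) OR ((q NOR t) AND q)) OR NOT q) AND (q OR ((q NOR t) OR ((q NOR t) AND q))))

By distribution ((E OR v) AND (E OR NOT v) = E) then absorption (E OR (E AND v) = E):
= (q NOR t)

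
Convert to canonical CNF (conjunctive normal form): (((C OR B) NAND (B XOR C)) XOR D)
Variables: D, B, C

(D OR B OR NOT C) AND (D OR NOT B OR C) AND (NOT D OR B OR C) AND (NOT D OR NOT B OR NOT C)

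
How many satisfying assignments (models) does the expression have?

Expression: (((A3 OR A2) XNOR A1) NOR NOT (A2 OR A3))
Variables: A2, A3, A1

Satisfying assignments: (0,1,0), (1,0,0), (1,1,0)
Count: 3 out of 8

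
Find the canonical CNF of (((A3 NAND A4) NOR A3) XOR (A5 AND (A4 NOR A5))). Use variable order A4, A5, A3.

(A4 OR A5 OR A3) AND (A4 OR A5 OR NOT A3) AND (A4 OR NOT A5 OR A3) AND (A4 OR NOT A5 OR NOT A3) AND (NOT A4 OR A5 OR A3) AND (NOT A4 OR A5 OR NOT A3) AND (NOT A4 OR NOT A5 OR A3) AND (NOT A4 OR NOT A5 OR NOT A3)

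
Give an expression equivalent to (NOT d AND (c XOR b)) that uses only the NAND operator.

(((d NAND d) NAND ((c NAND (c NAND b)) NAND (b NAND (c NAND b)))) NAND ((d NAND d) NAND ((c NAND (c NAND b)) NAND (b NAND (c NAND b)))))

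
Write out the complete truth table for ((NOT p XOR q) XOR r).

p | q | r | Output
------------------
0 | 0 | 0 | 1
0 | 0 | 1 | 0
0 | 1 | 0 | 0
0 | 1 | 1 | 1
1 | 0 | 0 | 0
1 | 0 | 1 | 1
1 | 1 | 0 | 1
1 | 1 | 1 | 0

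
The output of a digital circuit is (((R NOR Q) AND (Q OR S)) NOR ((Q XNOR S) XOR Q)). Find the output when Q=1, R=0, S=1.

Substituting: (((0 NOR 1) AND (1 OR 1)) NOR ((1 XNOR 1) XOR 1))
= 1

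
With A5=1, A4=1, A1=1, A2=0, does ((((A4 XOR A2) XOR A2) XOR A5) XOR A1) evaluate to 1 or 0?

Substituting: ((((1 XOR 0) XOR 0) XOR 1) XOR 1)
= 1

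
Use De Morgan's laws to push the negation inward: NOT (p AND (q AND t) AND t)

NOT p OR NOT (q AND t) OR NOT t
De Morgan's: NOT(AND of terms) = OR of negations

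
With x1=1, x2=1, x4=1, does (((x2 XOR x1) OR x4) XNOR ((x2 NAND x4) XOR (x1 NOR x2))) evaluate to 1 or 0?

Substituting: (((1 XOR 1) OR 1) XNOR ((1 NAND 1) XOR (1 NOR 1)))
= 0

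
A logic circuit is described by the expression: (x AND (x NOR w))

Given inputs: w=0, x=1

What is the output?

Substituting: (1 AND (1 NOR 0))
= 0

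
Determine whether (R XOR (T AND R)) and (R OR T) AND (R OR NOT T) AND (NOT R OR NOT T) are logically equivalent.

Yes, they are equivalent — the two output columns agree on all 4 assignments:
R | T | Expression 1 | Expression 2
-----------------------------------
0 | 0 | 0 | 0
0 | 1 | 0 | 0
1 | 0 | 1 | 1
1 | 1 | 0 | 0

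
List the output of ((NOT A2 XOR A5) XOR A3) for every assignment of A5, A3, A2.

A5 | A3 | A2 | Output
---------------------
0 | 0 | 0 | 1
0 | 0 | 1 | 0
0 | 1 | 0 | 0
0 | 1 | 1 | 1
1 | 0 | 0 | 0
1 | 0 | 1 | 1
1 | 1 | 0 | 1
1 | 1 | 1 | 0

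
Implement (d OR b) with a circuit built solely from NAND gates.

((d NAND d) NAND (b NAND b))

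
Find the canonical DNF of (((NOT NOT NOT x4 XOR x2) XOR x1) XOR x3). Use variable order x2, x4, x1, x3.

(NOT x2 AND NOT x4 AND NOT x1 AND NOT x3) OR (NOT x2 AND NOT x4 AND x1 AND x3) OR (NOT x2 AND x4 AND NOT x1 AND x3) OR (NOT x2 AND x4 AND x1 AND NOT x3) OR (x2 AND NOT x4 AND NOT x1 AND x3) OR (x2 AND NOT x4 AND x1 AND NOT x3) OR (x2 AND x4 AND NOT x1 AND NOT x3) OR (x2 AND x4 AND x1 AND x3)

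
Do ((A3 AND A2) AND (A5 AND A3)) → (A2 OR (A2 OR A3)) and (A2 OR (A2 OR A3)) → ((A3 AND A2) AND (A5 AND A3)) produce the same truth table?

No, Converse is not equivalent to original (counterexample: A2=0, A5=0, A3=1)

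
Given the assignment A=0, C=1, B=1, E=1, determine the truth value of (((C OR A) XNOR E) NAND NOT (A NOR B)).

Substituting: (((1 OR 0) XNOR 1) NAND NOT (0 NOR 1))
= 0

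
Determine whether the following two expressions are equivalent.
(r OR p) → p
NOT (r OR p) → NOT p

No, Inverse is not equivalent to original (counterexample: p=0, q=0, r=1)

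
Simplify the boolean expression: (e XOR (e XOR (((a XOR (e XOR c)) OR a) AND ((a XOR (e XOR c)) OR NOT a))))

By XOR self-cancellation ((E XOR v) XOR v = E) then distribution ((E OR v) AND (E OR NOT v) = E):
= (a XOR (e XOR c))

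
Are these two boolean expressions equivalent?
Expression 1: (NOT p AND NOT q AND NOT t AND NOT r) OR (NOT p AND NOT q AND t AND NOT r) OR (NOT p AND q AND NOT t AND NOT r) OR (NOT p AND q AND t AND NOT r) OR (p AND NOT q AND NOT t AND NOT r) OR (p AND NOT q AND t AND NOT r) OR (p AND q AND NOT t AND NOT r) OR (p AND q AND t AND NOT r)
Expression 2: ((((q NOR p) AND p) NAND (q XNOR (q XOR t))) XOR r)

Yes, they are equivalent — the two output columns agree on all 16 assignments:
p | q | t | r | Expression 1 | Expression 2
-------------------------------------------
0 | 0 | 0 | 0 | 1 | 1
0 | 0 | 0 | 1 | 0 | 0
0 | 0 | 1 | 0 | 1 | 1
0 | 0 | 1 | 1 | 0 | 0
0 | 1 | 0 | 0 | 1 | 1
0 | 1 | 0 | 1 | 0 | 0
0 | 1 | 1 | 0 | 1 | 1
0 | 1 | 1 | 1 | 0 | 0
1 | 0 | 0 | 0 | 1 | 1
1 | 0 | 0 | 1 | 0 | 0
1 | 0 | 1 | 0 | 1 | 1
1 | 0 | 1 | 1 | 0 | 0
1 | 1 | 0 | 0 | 1 | 1
1 | 1 | 0 | 1 | 0 | 0
1 | 1 | 1 | 0 | 1 | 1
1 | 1 | 1 | 1 | 0 | 0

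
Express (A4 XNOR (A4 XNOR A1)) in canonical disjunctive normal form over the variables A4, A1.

(NOT A4 AND A1) OR (A4 AND A1)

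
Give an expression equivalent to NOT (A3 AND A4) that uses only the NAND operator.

(((A3 NAND A4) NAND (A3 NAND A4)) NAND ((A3 NAND A4) NAND (A3 NAND A4)))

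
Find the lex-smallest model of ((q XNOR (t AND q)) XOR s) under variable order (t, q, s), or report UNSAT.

t=0, q=0, s=0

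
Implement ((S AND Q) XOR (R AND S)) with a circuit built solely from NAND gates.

((((S NAND Q) NAND (S NAND Q)) NAND (((S NAND Q) NAND (S NAND Q)) NAND ((R NAND S) NAND (R NAND S)))) NAND (((R NAND S) NAND (R NAND S)) NAND (((S NAND Q) NAND (S NAND Q)) NAND ((R NAND S) NAND (R NAND S)))))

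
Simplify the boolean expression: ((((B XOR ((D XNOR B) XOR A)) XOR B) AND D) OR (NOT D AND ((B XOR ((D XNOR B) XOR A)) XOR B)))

By distribution ((E AND v) OR (E AND NOT v) = E) then XOR self-cancellation ((E XOR v) XOR v = E):
= ((D XNOR B) XOR A)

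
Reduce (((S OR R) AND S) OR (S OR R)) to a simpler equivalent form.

By absorption (E OR (E AND v) = E):
= (S OR R)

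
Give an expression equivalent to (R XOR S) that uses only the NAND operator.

((R NAND (R NAND S)) NAND (S NAND (R NAND S)))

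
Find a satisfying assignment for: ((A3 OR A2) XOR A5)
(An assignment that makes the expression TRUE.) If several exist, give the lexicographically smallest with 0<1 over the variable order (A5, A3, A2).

A5=0, A3=0, A2=1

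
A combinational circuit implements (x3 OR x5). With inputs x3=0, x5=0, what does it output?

Substituting: (0 OR 0)
= 0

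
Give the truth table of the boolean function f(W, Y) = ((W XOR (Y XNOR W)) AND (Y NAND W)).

W | Y | Output
--------------
0 | 0 | 1
0 | 1 | 0
1 | 0 | 1
1 | 1 | 0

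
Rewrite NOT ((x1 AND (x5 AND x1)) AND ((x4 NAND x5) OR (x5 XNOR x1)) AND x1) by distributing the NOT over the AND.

NOT (x1 AND (x5 AND x1)) OR NOT ((x4 NAND x5) OR (x5 XNOR x1)) OR NOT x1
De Morgan's: NOT(AND of terms) = OR of negations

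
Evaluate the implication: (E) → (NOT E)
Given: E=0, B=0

Antecedent (E) = 0; consequent (NOT E) = 1.
0 → 1 = 1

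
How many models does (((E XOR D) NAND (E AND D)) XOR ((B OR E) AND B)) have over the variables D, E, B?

Satisfying assignments: (0,0,0), (0,1,0), (1,0,0), (1,1,0)
Count: 4 out of 8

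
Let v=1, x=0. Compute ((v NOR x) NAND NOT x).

Substituting: ((1 NOR 0) NAND NOT 0)
= 1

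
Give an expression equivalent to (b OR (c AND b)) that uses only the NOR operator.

((b NOR ((c NOR c) NOR (b NOR b))) NOR (b NOR ((c NOR c) NOR (b NOR b))))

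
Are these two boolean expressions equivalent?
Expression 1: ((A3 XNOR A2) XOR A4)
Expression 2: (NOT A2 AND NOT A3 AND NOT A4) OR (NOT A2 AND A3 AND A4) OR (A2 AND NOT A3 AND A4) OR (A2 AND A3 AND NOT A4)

Yes, they are equivalent — the two output columns agree on all 8 assignments:
A2 | A3 | A4 | Expression 1 | Expression 2
------------------------------------------
0 | 0 | 0 | 1 | 1
0 | 0 | 1 | 0 | 0
0 | 1 | 0 | 0 | 0
0 | 1 | 1 | 1 | 1
1 | 0 | 0 | 0 | 0
1 | 0 | 1 | 1 | 1
1 | 1 | 0 | 1 | 1
1 | 1 | 1 | 0 | 0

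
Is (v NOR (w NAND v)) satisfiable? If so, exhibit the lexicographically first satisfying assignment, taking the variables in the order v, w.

UNSATISFIABLE - no assignment makes this expression true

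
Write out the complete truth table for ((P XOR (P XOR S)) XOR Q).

S | Q | P | Output
------------------
0 | 0 | 0 | 0
0 | 0 | 1 | 0
0 | 1 | 0 | 1
0 | 1 | 1 | 1
1 | 0 | 0 | 1
1 | 0 | 1 | 1
1 | 1 | 0 | 0
1 | 1 | 1 | 0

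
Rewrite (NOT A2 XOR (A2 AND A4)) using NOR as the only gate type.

(((((A2 NOR A2) NOR ((A2 NOR A2) NOR (A4 NOR A4))) NOR ((A2 NOR A2) NOR ((A2 NOR A2) NOR (A4 NOR A4)))) NOR (((A2 NOR A2) NOR ((A2 NOR A2) NOR (A4 NOR A4))) NOR ((A2 NOR A2) NOR ((A2 NOR A2) NOR (A4 NOR A4))))) NOR (((((A2 NOR A2) NOR (A2 NOR A2)) NOR (((A2 NOR A2) NOR (A4 NOR A4)) NOR ((A2 NOR A2) NOR (A4 NOR A4)))) NOR (((A2 NOR A2) NOR (A2 NOR A2)) NOR (((A2 NOR A2) NOR (A4 NOR A4)) NOR ((A2 NOR A2) NOR (A4 NOR A4))))) NOR ((((A2 NOR A2) NOR (A2 NOR A2)) NOR (((A2 NOR A2) NOR (A4 NOR A4)) NOR ((A2 NOR A2) NOR (A4 NOR A4)))) NOR (((A2 NOR A2) NOR (A2 NOR A2)) NOR (((A2 NOR A2) NOR (A4 NOR A4)) NOR ((A2 NOR A2) NOR (A4 NOR A4)))))))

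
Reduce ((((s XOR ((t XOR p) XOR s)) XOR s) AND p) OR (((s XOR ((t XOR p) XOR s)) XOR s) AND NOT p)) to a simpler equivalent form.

By distribution ((E AND v) OR (E AND NOT v) = E) then XOR self-cancellation ((E XOR v) XOR v = E):
= ((t XOR p) XOR s)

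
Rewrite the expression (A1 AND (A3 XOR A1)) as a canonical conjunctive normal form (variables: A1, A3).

(A1 OR A3) AND (A1 OR NOT A3) AND (NOT A1 OR NOT A3)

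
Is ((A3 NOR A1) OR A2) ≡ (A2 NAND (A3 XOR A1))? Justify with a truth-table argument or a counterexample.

No. Counterexample: with A1=0, A3=1, A2=0, Expression 1 = 0 but Expression 2 = 1.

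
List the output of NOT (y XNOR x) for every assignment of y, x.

y | x | Output
--------------
0 | 0 | 0
0 | 1 | 1
1 | 0 | 1
1 | 1 | 0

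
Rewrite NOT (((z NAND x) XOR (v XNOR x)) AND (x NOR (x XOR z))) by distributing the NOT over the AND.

NOT ((z NAND x) XOR (v XNOR x)) OR NOT (x NOR (x XOR z))
De Morgan's: NOT(AND of terms) = OR of negations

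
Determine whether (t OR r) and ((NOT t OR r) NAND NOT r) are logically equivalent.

Yes, they are equivalent — the two output columns agree on all 4 assignments:
t | r | Expression 1 | Expression 2
-----------------------------------
0 | 0 | 0 | 0
0 | 1 | 1 | 1
1 | 0 | 1 | 1
1 | 1 | 1 | 1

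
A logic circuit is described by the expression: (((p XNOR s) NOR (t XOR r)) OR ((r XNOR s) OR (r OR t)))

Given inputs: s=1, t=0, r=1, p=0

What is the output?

Substituting: (((0 XNOR 1) NOR (0 XOR 1)) OR ((1 XNOR 1) OR (1 OR 0)))
= 1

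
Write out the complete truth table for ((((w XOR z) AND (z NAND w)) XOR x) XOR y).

z | x | w | y | Output
----------------------
0 | 0 | 0 | 0 | 0
0 | 0 | 0 | 1 | 1
0 | 0 | 1 | 0 | 1
0 | 0 | 1 | 1 | 0
0 | 1 | 0 | 0 | 1
0 | 1 | 0 | 1 | 0
0 | 1 | 1 | 0 | 0
0 | 1 | 1 | 1 | 1
1 | 0 | 0 | 0 | 1
1 | 0 | 0 | 1 | 0
1 | 0 | 1 | 0 | 0
1 | 0 | 1 | 1 | 1
1 | 1 | 0 | 0 | 0
1 | 1 | 0 | 1 | 1
1 | 1 | 1 | 0 | 1
1 | 1 | 1 | 1 | 0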